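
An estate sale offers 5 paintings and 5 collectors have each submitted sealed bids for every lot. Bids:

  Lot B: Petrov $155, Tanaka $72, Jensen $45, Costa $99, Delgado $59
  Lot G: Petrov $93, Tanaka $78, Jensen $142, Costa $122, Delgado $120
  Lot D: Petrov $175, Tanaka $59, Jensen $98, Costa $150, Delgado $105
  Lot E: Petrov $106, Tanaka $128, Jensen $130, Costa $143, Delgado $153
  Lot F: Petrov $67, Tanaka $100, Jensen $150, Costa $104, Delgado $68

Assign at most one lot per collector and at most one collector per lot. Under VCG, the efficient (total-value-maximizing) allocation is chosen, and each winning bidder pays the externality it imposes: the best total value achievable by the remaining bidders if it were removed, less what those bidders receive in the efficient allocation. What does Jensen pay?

Jensen pays $5.

Efficient allocation: Petrov→Lot B ($155), Tanaka→Lot E ($128), Jensen→Lot F ($150), Costa→Lot D ($150), Delgado→Lot G ($120); total welfare W = $703.
Jensen receives Lot F at value $150, so the others get W − 150 = $553.
Without Jensen: best allocation of the remaining 4 bidders over all 5 lots is Petrov→Lot B ($155), Tanaka→Lot F ($100), Costa→Lot D ($150), Delgado→Lot E ($153), total $558.
VCG payment = (others' best without Jensen) − (others' welfare with Jensen) = 558 − 553 = $5.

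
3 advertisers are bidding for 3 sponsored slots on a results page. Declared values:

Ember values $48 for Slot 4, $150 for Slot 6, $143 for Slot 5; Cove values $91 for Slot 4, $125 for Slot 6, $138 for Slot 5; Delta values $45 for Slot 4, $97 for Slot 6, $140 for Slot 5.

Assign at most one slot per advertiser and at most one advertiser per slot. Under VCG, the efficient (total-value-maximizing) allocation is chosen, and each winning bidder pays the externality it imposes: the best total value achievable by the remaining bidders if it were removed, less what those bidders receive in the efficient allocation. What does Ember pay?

Efficient allocation: Ember→Slot 6 ($150), Cove→Slot 4 ($91), Delta→Slot 5 ($140); total welfare W = $381.
Ember receives Slot 6 at value $150, so the others get W − 150 = $231.
Without Ember: best allocation of the remaining 2 bidders over all 3 slots is Cove→Slot 6 ($125), Delta→Slot 5 ($140), total $265.
VCG payment = (others' best without Ember) − (others' welfare with Ember) = 265 − 231 = $34.

Ember pays $34.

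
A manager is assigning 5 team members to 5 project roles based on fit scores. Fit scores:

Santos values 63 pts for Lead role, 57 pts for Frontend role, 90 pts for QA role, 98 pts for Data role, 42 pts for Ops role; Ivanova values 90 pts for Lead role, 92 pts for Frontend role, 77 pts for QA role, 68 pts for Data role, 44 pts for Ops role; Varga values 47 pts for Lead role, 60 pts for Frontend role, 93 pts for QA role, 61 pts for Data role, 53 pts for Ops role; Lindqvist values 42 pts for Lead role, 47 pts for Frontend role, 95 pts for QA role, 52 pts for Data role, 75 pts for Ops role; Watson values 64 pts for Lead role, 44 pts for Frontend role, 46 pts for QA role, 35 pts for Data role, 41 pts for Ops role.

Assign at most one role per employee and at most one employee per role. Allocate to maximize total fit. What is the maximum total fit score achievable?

This is the linear assignment problem.
Optimal: Santos→Data role (98 pts), Ivanova→Frontend role (92 pts), Varga→QA role (93 pts), Lindqvist→Ops role (75 pts), Watson→Lead role (64 pts) — total 98+92+93+75+64 = 422 pts.
Max-entry greedy (repeatedly take the single best remaining cell) gives 402 pts, worse by 20.
Next-best assignment: Santos→Data role, Ivanova→Frontend role, Varga→Ops role, Lindqvist→QA role, Watson→Lead role = 402 pts.

Max total: 422 pts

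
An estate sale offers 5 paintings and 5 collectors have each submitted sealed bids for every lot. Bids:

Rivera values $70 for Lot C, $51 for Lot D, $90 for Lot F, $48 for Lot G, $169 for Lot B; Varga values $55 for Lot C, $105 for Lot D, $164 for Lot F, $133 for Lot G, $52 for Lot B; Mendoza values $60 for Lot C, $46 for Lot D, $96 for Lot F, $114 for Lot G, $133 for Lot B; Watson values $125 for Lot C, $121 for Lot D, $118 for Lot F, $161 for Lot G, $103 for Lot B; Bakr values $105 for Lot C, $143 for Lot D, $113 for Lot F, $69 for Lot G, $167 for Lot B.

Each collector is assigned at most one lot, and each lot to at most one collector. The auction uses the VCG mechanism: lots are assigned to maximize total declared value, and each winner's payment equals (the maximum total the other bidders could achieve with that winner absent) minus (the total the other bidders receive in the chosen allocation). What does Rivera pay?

Rivera pays $55.

Efficient allocation: Rivera→Lot B ($169), Varga→Lot F ($164), Mendoza→Lot G ($114), Watson→Lot C ($125), Bakr→Lot D ($143); total welfare W = $715.
Rivera receives Lot B at value $169, so the others get W − 169 = $546.
Without Rivera: best allocation of the remaining 4 bidders over all 5 lots is Varga→Lot F ($164), Mendoza→Lot B ($133), Watson→Lot G ($161), Bakr→Lot D ($143), total $601.
VCG payment = (others' best without Rivera) − (others' welfare with Rivera) = 601 − 546 = $55.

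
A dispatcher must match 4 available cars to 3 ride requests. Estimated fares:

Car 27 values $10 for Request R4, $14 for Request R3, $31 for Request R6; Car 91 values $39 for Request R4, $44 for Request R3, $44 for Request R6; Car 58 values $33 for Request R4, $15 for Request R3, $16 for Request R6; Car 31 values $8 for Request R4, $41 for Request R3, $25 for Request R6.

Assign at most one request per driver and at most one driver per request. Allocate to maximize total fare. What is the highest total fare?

Optimal: Car 58→Request R4 ($33), Car 31→Request R3 ($41), Car 91→Request R6 ($44) — total 33+41+44 = $118.
Column-greedy (each request in turn goes to its best remaining driver) gives $111, worse by 7.
Next-best assignment: Car 91→Request R4, Car 31→Request R3, Car 27→Request R6 = $111.

Max total: $118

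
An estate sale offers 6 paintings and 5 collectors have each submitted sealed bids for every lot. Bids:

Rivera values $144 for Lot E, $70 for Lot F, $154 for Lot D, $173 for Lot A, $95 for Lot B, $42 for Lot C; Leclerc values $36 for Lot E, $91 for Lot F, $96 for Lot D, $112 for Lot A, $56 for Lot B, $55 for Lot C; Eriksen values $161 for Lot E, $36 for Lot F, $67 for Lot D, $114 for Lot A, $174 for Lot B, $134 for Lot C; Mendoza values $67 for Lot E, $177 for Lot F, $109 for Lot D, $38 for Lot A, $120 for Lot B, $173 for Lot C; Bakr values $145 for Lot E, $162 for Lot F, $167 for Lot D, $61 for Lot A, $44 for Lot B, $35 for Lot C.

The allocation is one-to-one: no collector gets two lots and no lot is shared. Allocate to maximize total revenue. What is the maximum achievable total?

Maximum total: $778

Optimal: Rivera→Lot A ($173), Leclerc→Lot F ($91), Eriksen→Lot B ($174), Mendoza→Lot C ($173), Bakr→Lot D ($167) — total 173+91+174+173+167 = $778.
Row-greedy (each collector in turn takes its best remaining lot) gives $765, worse by 13.
Swapping Bakr↔Mendoza (Bakr→Lot C $35, Mendoza→Lot D $109) loses 196.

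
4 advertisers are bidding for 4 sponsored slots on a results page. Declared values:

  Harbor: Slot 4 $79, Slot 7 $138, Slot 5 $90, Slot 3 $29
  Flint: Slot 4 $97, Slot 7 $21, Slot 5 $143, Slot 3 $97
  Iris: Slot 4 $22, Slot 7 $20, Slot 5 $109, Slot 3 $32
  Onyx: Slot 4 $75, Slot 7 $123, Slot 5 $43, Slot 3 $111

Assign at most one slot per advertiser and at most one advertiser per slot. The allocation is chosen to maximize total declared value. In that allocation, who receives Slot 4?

Flint receives Slot 4.

Optimal: Harbor→Slot 7 ($138), Flint→Slot 4 ($97), Iris→Slot 5 ($109), Onyx→Slot 3 ($111) — total 138+97+109+111 = $455.
Row-greedy (each advertiser in turn takes its best remaining slot) gives $388, worse by 67.
Swapping Onyx↔Iris (Onyx→Slot 5 $43, Iris→Slot 3 $32) loses 145.
Every other assignment is strictly worse.
Flint's own top slot is Slot 5 ($143), but forcing Flint→Slot 5 and reassigning the rest optimally gives only $414 — worse by 41.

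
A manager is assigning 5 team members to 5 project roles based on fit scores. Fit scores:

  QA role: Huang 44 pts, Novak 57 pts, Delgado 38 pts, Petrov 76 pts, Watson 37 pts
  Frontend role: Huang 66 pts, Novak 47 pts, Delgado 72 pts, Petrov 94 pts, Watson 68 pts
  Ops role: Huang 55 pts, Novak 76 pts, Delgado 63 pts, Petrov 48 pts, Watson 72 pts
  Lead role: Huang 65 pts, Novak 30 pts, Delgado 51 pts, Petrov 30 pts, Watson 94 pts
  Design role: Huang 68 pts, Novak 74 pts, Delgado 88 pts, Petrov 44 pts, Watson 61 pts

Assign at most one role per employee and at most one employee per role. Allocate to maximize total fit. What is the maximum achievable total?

Max total: 400 pts

This is the linear assignment problem.
Optimal: Huang→Frontend role (66 pts), Novak→Ops role (76 pts), Delgado→Design role (88 pts), Petrov→QA role (76 pts), Watson→Lead role (94 pts) — total 66+76+88+76+94 = 400 pts.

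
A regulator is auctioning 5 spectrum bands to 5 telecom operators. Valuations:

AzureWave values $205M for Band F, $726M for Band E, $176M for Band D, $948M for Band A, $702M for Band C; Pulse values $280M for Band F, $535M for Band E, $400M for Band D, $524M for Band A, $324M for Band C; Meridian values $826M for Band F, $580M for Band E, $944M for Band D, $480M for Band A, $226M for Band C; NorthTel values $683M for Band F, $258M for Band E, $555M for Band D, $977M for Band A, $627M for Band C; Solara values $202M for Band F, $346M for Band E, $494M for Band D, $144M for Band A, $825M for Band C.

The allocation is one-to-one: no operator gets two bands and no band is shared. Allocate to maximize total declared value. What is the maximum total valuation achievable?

Max total: $3935M

Optimal: AzureWave→Band A ($948M), Pulse→Band E ($535M), Meridian→Band D ($944M), NorthTel→Band F ($683M), Solara→Band C ($825M) — total 948+535+944+683+825 = $3935M.
Max-entry greedy (repeatedly take the single best remaining cell) gives $3752M, worse by 183.
Next-best assignment: AzureWave→Band E, Pulse→Band D, Meridian→Band F, NorthTel→Band A, Solara→Band C = $3754M.
Swapping Meridian↔Solara (Meridian→Band C $226M, Solara→Band D $494M) loses 1049.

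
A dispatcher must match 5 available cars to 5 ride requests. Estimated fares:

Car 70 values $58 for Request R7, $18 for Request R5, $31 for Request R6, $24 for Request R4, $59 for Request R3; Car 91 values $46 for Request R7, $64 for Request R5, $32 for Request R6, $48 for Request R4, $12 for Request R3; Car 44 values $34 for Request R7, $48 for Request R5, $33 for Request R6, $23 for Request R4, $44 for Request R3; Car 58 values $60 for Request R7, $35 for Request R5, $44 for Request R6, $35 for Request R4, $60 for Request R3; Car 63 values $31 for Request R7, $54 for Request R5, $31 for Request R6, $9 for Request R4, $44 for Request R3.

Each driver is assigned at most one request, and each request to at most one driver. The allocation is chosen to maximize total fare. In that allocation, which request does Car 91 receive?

Car 91 receives Request R4.

Optimal: Car 70→Request R3 ($59), Car 91→Request R4 ($48), Car 44→Request R6 ($33), Car 58→Request R7 ($60), Car 63→Request R5 ($54) — total 59+48+33+60+54 = $254.
Row-greedy (each driver in turn takes its best remaining request) gives $210, worse by 44.
Next-best assignment: Car 70→Request R7, Car 91→Request R4, Car 44→Request R6, Car 58→Request R3, Car 63→Request R5 = $253.
Swapping Car 70↔Car 44 (Car 70→Request R6 $31, Car 44→Request R3 $44) loses 17.
Car 91's own top request is Request R5 ($64), but forcing Car 91→Request R5 and reassigning the rest optimally gives only $237 — worse by 17.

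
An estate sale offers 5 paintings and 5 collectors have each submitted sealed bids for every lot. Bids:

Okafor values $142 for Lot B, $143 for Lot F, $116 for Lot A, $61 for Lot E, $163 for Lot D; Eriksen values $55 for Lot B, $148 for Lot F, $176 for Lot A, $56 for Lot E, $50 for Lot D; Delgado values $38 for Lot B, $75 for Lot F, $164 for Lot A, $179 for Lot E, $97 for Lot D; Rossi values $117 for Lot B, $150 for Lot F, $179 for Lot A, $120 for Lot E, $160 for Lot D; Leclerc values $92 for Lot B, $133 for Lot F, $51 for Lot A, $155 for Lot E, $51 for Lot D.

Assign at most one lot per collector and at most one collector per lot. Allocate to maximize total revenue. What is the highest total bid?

Treat this as an assignment problem: match each collector to one lot.
Optimal: Okafor→Lot B ($142), Eriksen→Lot A ($176), Delgado→Lot E ($179), Rossi→Lot D ($160), Leclerc→Lot F ($133) — total 142+176+179+160+133 = $790.
Max-entry greedy (repeatedly take the single best remaining cell) gives $761, worse by 29.
Next-best assignment: Okafor→Lot B, Eriksen→Lot F, Delgado→Lot A, Rossi→Lot D, Leclerc→Lot E = $769.

Maximum total: $790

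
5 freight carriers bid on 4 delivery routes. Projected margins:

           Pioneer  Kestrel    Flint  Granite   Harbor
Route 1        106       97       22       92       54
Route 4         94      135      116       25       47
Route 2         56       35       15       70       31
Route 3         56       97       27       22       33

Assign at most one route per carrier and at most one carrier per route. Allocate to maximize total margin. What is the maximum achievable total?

Optimal: Pioneer→Route 1 ($106k), Flint→Route 4 ($116k), Granite→Route 2 ($70k), Kestrel→Route 3 ($97k) — total 106+116+70+97 = $389k.

Maximum total: $389k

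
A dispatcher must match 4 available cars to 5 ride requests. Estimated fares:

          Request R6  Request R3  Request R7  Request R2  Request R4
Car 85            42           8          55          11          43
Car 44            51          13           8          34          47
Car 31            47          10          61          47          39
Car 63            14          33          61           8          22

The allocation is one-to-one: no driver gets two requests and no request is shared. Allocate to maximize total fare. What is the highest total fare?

Optimal: Car 85→Request R4 ($43), Car 44→Request R6 ($51), Car 31→Request R2 ($47), Car 63→Request R7 ($61) — total 43+51+47+61 = $202.
Max-entry greedy (repeatedly take the single best remaining cell) gives $188, worse by 14.
Swapping Car 85↔Car 63 (Car 85→Request R7 $55, Car 63→Request R4 $22) loses 27.

Maximum total: $202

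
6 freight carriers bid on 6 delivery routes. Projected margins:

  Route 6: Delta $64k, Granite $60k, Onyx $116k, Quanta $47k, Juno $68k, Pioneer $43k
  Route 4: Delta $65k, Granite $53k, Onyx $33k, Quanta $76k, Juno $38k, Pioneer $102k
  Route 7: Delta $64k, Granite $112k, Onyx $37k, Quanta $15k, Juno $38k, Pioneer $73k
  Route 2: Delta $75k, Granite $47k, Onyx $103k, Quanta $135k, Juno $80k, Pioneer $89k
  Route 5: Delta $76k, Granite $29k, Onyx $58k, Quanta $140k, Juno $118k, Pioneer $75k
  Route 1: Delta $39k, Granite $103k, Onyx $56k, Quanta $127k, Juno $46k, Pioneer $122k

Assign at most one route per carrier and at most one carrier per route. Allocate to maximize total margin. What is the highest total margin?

Maximum total: $668k

Optimal: Delta→Route 4 ($65k), Granite→Route 7 ($112k), Onyx→Route 6 ($116k), Quanta→Route 2 ($135k), Juno→Route 5 ($118k), Pioneer→Route 1 ($122k) — total 65+112+116+135+118+122 = $668k.
Max-entry greedy (repeatedly take the single best remaining cell) gives $635k, worse by 33.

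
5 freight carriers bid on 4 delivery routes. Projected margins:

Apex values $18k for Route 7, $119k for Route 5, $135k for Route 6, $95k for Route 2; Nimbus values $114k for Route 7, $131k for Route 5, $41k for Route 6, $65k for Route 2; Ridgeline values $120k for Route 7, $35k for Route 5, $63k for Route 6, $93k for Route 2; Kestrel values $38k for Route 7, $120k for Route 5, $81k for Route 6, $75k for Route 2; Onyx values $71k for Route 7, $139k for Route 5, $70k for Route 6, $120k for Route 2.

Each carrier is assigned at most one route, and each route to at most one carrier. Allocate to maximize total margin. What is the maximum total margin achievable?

Optimal: Ridgeline→Route 7 ($120k), Nimbus→Route 5 ($131k), Apex→Route 6 ($135k), Onyx→Route 2 ($120k) — total 120+131+135+120 = $506k.
Max-entry greedy (repeatedly take the single best remaining cell) gives $469k, worse by 37.
Next-best assignment: Ridgeline→Route 7, Kestrel→Route 5, Apex→Route 6, Onyx→Route 2 = $495k.
Checked against all permutations: $506k is optimal.

Max total: $506k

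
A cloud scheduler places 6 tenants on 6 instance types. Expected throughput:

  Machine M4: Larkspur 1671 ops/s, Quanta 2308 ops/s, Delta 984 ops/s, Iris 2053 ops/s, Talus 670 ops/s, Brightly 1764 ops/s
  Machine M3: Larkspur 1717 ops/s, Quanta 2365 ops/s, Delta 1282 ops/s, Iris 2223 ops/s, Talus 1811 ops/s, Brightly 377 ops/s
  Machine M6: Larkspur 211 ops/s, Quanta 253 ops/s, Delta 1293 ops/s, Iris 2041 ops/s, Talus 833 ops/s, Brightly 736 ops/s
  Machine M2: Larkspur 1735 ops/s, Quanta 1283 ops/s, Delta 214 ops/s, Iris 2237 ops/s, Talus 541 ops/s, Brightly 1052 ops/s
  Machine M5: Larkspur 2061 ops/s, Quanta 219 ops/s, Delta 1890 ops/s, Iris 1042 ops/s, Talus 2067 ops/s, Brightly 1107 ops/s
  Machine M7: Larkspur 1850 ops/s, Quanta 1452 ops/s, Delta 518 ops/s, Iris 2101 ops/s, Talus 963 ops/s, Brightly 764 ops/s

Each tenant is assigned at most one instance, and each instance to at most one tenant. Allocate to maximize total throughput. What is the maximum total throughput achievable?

Max total: 11576 ops/s

Optimal: Larkspur→Machine M7 (1850 ops/s), Quanta→Machine M3 (2365 ops/s), Delta→Machine M6 (1293 ops/s), Iris→Machine M2 (2237 ops/s), Talus→Machine M5 (2067 ops/s), Brightly→Machine M4 (1764 ops/s) — total 1850+2365+1293+2237+2067+1764 = 11576 ops/s.
Row-greedy (each tenant in turn takes its best remaining instance) gives 10683 ops/s, worse by 893.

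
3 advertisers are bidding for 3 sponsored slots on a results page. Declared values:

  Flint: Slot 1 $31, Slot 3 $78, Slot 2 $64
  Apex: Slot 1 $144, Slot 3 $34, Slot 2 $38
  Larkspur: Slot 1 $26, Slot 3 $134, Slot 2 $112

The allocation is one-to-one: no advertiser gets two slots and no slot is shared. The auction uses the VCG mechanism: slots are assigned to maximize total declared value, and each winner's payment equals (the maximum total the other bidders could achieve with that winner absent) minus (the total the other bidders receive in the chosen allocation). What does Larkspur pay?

Efficient allocation: Flint→Slot 2 ($64), Apex→Slot 1 ($144), Larkspur→Slot 3 ($134); total welfare W = $342.
Larkspur receives Slot 3 at value $134, so the others get W − 134 = $208.
Without Larkspur: best allocation of the remaining 2 bidders over all 3 slots is Flint→Slot 3 ($78), Apex→Slot 1 ($144), total $222.
VCG payment = (others' best without Larkspur) − (others' welfare with Larkspur) = 222 − 208 = $14.

Larkspur pays $14.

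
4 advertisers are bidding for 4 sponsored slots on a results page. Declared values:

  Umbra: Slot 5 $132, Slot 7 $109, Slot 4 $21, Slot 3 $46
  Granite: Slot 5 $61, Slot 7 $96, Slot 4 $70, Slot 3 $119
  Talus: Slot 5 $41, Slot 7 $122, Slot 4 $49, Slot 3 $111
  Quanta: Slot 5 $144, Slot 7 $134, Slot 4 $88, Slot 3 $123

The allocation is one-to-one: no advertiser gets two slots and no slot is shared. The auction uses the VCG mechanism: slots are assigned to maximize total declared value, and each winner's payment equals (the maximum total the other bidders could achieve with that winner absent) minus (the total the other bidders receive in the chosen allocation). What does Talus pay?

Talus pays $46.

Efficient allocation: Umbra→Slot 5 ($132), Granite→Slot 3 ($119), Talus→Slot 7 ($122), Quanta→Slot 4 ($88); total welfare W = $461.
Talus receives Slot 7 at value $122, so the others get W − 122 = $339.
Without Talus: best allocation of the remaining 3 bidders over all 4 slots is Umbra→Slot 5 ($132), Granite→Slot 3 ($119), Quanta→Slot 7 ($134), total $385.
VCG payment = (others' best without Talus) − (others' welfare with Talus) = 385 − 339 = $46.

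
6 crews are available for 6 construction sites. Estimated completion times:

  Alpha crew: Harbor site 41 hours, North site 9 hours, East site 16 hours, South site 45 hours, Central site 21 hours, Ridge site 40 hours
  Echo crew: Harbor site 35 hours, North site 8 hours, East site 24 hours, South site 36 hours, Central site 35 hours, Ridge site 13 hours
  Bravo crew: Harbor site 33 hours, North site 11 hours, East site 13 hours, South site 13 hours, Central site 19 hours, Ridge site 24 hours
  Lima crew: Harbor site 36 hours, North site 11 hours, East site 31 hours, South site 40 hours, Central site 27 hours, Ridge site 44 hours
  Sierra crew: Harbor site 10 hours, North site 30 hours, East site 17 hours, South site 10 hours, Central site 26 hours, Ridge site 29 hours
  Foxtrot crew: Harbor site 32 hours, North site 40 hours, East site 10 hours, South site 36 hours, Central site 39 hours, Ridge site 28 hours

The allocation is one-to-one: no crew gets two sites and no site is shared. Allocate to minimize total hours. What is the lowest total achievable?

This is a one-to-one assignment (minimum-cost bipartite matching).
Optimal: Alpha crew→Central site (21 hours), Echo crew→Ridge site (13 hours), Bravo crew→South site (13 hours), Lima crew→North site (11 hours), Sierra crew→Harbor site (10 hours), Foxtrot crew→East site (10 hours) — total 21+13+13+11+10+10 = 78 hours.
Swapping Foxtrot crew↔Sierra crew (Foxtrot crew→Harbor site 32 hours, Sierra crew→East site 17 hours) adds 29.
No other one-to-one assignment undercuts 78 hours.

Min total: 78 hours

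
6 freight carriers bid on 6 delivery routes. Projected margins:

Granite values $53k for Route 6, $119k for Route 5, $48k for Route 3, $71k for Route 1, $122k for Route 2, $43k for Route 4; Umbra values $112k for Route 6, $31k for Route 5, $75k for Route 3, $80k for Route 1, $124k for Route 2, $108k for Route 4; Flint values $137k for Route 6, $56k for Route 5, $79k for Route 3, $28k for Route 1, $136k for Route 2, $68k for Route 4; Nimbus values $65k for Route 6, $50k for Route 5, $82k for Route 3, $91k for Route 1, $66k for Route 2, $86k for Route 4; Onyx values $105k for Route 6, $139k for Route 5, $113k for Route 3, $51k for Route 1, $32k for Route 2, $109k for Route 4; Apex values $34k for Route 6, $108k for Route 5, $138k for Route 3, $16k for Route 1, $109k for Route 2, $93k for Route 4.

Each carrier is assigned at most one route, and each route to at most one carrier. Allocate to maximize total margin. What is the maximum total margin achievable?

Treat this as an assignment problem: match each carrier to one route.
Optimal: Granite→Route 2 ($122k), Umbra→Route 4 ($108k), Flint→Route 6 ($137k), Nimbus→Route 1 ($91k), Onyx→Route 5 ($139k), Apex→Route 3 ($138k) — total 122+108+137+91+139+138 = $735k.
Max-entry greedy (repeatedly take the single best remaining cell) gives $672k, worse by 63.
Swapping Umbra↔Flint (Umbra→Route 6 $112k, Flint→Route 4 $68k) loses 65.
Checked against all permutations: $735k is optimal.

Max total: $735k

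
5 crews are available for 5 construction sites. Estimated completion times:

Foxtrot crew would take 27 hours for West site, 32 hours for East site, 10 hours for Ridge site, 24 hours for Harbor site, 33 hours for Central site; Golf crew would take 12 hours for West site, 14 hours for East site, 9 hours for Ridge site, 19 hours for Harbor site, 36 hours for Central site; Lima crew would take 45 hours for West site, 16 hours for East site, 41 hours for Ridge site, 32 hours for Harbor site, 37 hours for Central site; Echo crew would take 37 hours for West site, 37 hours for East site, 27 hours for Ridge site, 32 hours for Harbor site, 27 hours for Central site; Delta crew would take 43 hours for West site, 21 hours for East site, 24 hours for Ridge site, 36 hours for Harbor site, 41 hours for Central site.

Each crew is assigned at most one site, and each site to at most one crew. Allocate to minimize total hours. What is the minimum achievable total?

Optimal: Foxtrot crew→Ridge site (10 hours), Golf crew→West site (12 hours), Lima crew→East site (16 hours), Echo crew→Central site (27 hours), Delta crew→Harbor site (36 hours) — total 10+12+16+27+36 = 101 hours.
Min-entry greedy (repeatedly take the single cheapest remaining cell) gives 119 hours, worse by 18.
Swapping Echo crew↔Golf crew (Echo crew→West site 37 hours, Golf crew→Central site 36 hours) adds 34.
Checked against all permutations: 101 hours is optimal.

Minimum total: 101 hours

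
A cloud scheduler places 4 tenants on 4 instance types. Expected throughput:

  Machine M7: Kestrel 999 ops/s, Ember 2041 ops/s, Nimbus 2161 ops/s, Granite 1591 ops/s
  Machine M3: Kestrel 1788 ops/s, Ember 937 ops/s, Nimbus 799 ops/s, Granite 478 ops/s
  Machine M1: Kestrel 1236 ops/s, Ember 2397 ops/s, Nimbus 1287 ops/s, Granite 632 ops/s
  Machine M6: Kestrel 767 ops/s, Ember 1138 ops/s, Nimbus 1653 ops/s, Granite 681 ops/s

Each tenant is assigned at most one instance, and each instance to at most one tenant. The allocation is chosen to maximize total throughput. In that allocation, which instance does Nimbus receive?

This is a one-to-one assignment (maximum-weight bipartite matching).
Optimal: Kestrel→Machine M3 (1788 ops/s), Ember→Machine M1 (2397 ops/s), Nimbus→Machine M6 (1653 ops/s), Granite→Machine M7 (1591 ops/s) — total 1788+2397+1653+1591 = 7429 ops/s.
Row-greedy (each tenant in turn takes its best remaining instance) gives 7027 ops/s, worse by 402.
Nimbus's own top instance is Machine M7 (2161 ops/s), but forcing Nimbus→Machine M7 and reassigning the rest optimally gives only 7027 ops/s — worse by 402.

Nimbus receives Machine M6.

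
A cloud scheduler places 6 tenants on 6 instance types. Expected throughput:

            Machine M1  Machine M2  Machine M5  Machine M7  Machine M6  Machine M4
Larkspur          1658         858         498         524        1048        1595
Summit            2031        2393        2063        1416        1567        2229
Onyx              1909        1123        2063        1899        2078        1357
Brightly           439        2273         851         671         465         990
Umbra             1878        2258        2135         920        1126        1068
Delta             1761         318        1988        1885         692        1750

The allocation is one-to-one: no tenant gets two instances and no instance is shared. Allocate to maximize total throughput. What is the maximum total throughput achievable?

Maximum total: 12258 ops/s

Optimal: Larkspur→Machine M1 (1658 ops/s), Summit→Machine M4 (2229 ops/s), Onyx→Machine M6 (2078 ops/s), Brightly→Machine M2 (2273 ops/s), Umbra→Machine M5 (2135 ops/s), Delta→Machine M7 (1885 ops/s) — total 1658+2229+2078+2273+2135+1885 = 12258 ops/s.
Max-entry greedy (repeatedly take the single best remaining cell) gives 11139 ops/s, worse by 1119.
Swapping Brightly↔Umbra (Brightly→Machine M5 851 ops/s, Umbra→Machine M2 2258 ops/s) loses 1299.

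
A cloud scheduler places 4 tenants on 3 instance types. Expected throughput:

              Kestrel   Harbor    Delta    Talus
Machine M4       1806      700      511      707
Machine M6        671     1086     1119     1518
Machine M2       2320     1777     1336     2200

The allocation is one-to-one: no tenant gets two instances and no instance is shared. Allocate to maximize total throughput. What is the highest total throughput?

Max total: 5125 ops/s

Optimal: Kestrel→Machine M4 (1806 ops/s), Delta→Machine M6 (1119 ops/s), Talus→Machine M2 (2200 ops/s) — total 1806+1119+2200 = 5125 ops/s.
Max-entry greedy (repeatedly take the single best remaining cell) gives 4538 ops/s, worse by 587.
Next-best assignment: Kestrel→Machine M4, Talus→Machine M6, Harbor→Machine M2 = 5101 ops/s.
Swapping Delta↔Talus (Delta→Machine M2 1336 ops/s, Talus→Machine M6 1518 ops/s) loses 465.
Checked against all permutations: 5125 ops/s is optimal.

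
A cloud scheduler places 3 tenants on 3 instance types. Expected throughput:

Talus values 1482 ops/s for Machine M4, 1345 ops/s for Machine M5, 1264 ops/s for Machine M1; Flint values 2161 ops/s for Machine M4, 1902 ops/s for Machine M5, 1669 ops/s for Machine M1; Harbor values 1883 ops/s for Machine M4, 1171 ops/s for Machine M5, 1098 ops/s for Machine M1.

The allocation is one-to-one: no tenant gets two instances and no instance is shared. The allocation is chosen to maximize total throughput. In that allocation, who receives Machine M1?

Optimal: Talus→Machine M1 (1264 ops/s), Flint→Machine M5 (1902 ops/s), Harbor→Machine M4 (1883 ops/s) — total 1264+1902+1883 = 5049 ops/s.
Row-greedy (each tenant in turn takes its best remaining instance) gives 4482 ops/s, worse by 567.
Next-best assignment: Talus→Machine M5, Flint→Machine M1, Harbor→Machine M4 = 4897 ops/s.
No other one-to-one assignment exceeds 5049 ops/s.
Talus's own top instance is Machine M4 (1482 ops/s), but forcing Talus→Machine M4 and reassigning the rest optimally gives only 4482 ops/s — worse by 567.

Talus receives Machine M1.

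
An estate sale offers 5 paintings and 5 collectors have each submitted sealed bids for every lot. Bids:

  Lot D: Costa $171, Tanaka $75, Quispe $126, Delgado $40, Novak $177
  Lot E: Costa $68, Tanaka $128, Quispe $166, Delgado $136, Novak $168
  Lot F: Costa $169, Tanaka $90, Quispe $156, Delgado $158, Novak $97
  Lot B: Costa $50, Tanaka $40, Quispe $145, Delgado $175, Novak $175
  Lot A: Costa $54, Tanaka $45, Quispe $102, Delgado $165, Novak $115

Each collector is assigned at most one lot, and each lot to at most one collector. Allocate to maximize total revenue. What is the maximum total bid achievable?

Optimal: Costa→Lot D ($171), Tanaka→Lot E ($128), Quispe→Lot F ($156), Delgado→Lot A ($165), Novak→Lot B ($175) — total 171+128+156+165+175 = $795.

Maximum total: $795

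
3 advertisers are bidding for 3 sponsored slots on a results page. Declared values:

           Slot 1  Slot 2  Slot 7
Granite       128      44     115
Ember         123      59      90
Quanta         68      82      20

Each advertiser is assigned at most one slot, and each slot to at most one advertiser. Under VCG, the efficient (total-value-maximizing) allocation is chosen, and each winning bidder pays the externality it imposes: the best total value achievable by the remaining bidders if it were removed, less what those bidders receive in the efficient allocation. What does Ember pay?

Efficient allocation: Granite→Slot 7 ($115), Ember→Slot 1 ($123), Quanta→Slot 2 ($82); total welfare W = $320.
Ember receives Slot 1 at value $123, so the others get W − 123 = $197.
Without Ember: best allocation of the remaining 2 bidders over all 3 slots is Granite→Slot 1 ($128), Quanta→Slot 2 ($82), total $210.
VCG payment = (others' best without Ember) − (others' welfare with Ember) = 210 − 197 = $13.

Ember pays $13.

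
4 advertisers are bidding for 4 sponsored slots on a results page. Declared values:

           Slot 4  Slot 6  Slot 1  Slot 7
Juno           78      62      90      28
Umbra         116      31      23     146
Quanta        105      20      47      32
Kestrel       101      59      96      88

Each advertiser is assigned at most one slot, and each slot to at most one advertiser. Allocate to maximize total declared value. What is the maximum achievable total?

Optimal: Juno→Slot 6 ($62), Umbra→Slot 7 ($146), Quanta→Slot 4 ($105), Kestrel→Slot 1 ($96) — total 62+146+105+96 = $409.
Row-greedy (each advertiser in turn takes its best remaining slot) gives $400, worse by 9.
Next-best assignment: Juno→Slot 1, Umbra→Slot 7, Quanta→Slot 4, Kestrel→Slot 6 = $400.
Swapping Juno↔Umbra (Juno→Slot 7 $28, Umbra→Slot 6 $31) loses 149.
No other one-to-one assignment exceeds $409.

Maximum total: $409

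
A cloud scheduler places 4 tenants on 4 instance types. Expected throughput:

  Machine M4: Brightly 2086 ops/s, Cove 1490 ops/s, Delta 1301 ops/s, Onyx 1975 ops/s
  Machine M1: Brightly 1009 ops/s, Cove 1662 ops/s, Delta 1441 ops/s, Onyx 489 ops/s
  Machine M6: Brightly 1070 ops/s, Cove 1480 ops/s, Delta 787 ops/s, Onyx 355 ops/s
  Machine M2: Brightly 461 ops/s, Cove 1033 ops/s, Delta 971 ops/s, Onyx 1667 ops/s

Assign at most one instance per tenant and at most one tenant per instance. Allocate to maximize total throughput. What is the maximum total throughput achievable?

Optimal: Brightly→Machine M4 (2086 ops/s), Cove→Machine M6 (1480 ops/s), Delta→Machine M1 (1441 ops/s), Onyx→Machine M2 (1667 ops/s) — total 2086+1480+1441+1667 = 6674 ops/s.
Column-greedy (each instance in turn goes to its best remaining tenant) gives 6202 ops/s, worse by 472.
Every other assignment is strictly worse.

Max total: 6674 ops/s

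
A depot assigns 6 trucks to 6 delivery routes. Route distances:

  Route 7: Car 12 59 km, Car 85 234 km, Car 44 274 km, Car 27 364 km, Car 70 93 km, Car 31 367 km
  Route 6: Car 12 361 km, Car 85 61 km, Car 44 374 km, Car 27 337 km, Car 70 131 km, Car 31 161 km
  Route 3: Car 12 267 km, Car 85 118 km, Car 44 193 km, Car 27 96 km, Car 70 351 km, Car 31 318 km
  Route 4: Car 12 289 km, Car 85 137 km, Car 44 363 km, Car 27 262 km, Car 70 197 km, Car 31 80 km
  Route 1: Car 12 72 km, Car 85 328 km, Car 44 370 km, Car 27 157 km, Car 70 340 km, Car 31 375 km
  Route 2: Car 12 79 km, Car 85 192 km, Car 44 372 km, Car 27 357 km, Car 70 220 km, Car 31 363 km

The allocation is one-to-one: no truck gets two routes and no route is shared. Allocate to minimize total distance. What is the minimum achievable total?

Min total: 663 km

Optimal: Car 12→Route 2 (79 km), Car 85→Route 6 (61 km), Car 44→Route 3 (193 km), Car 27→Route 1 (157 km), Car 70→Route 7 (93 km), Car 31→Route 4 (80 km) — total 79+61+193+157+93+80 = 663 km.
Min-entry greedy (repeatedly take the single cheapest remaining cell) gives 886 km, worse by 223.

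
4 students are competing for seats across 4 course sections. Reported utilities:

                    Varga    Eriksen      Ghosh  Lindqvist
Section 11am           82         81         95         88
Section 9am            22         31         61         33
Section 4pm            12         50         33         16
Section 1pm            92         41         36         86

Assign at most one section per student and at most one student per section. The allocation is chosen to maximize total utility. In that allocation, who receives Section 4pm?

Optimal: Varga→Section 1pm (92 points), Eriksen→Section 4pm (50 points), Ghosh→Section 9am (61 points), Lindqvist→Section 11am (88 points) — total 92+50+61+88 = 291 points.
Row-greedy (each student in turn takes its best remaining section) gives 250 points, worse by 41.
No other one-to-one assignment exceeds 291 points.
Eriksen's own top section is Section 11am (81 points), but forcing Eriksen→Section 11am and reassigning the rest optimally gives only 250 points — worse by 41.

Eriksen receives Section 4pm.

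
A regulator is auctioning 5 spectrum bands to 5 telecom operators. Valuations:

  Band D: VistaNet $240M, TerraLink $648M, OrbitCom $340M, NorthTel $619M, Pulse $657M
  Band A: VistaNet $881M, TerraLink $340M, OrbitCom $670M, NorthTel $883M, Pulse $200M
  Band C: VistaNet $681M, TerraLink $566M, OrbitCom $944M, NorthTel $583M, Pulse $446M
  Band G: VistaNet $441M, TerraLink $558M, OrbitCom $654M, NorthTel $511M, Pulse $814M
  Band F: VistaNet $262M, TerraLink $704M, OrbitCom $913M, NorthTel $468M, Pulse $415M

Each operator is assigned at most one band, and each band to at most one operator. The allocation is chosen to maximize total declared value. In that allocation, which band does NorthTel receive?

NorthTel receives Band D.

Optimal: VistaNet→Band A ($881M), TerraLink→Band F ($704M), OrbitCom→Band C ($944M), NorthTel→Band D ($619M), Pulse→Band G ($814M) — total 881+704+944+619+814 = $3962M.
Column-greedy (each band in turn goes to its best remaining operator) gives $3304M, worse by 658.
Swapping NorthTel↔OrbitCom (NorthTel→Band C $583M, OrbitCom→Band D $340M) loses 640.
Checked against all permutations: $3962M is optimal.
NorthTel's own top band is Band A ($883M), but forcing NorthTel→Band A and reassigning the rest optimally gives only $3939M — worse by 23.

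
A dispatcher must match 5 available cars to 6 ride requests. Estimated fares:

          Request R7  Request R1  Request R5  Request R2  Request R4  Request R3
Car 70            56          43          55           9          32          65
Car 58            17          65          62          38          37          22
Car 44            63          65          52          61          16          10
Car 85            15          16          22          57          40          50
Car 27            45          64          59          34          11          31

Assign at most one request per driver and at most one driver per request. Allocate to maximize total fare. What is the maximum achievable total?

This is the linear assignment problem.
Optimal: Car 70→Request R3 ($65), Car 58→Request R5 ($62), Car 44→Request R7 ($63), Car 85→Request R2 ($57), Car 27→Request R1 ($64) — total 65+62+63+57+64 = $311.
Column-greedy (each request in turn goes to its best remaining driver) gives $276, worse by 35.

Maximum total: $311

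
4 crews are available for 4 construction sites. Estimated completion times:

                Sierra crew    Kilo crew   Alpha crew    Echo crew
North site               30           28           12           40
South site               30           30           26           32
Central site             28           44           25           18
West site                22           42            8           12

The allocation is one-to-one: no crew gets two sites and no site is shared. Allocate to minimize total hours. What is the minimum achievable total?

This is the linear assignment problem.
Optimal: Sierra crew→Central site (28 hours), Kilo crew→South site (30 hours), Alpha crew→North site (12 hours), Echo crew→West site (12 hours) — total 28+30+12+12 = 82 hours.
Row-greedy (each crew in turn takes its cheapest remaining site) gives 107 hours, worse by 25.
Swapping Kilo crew↔Alpha crew (Kilo crew→North site 28 hours, Alpha crew→South site 26 hours) adds 12.

Min total: 82 hours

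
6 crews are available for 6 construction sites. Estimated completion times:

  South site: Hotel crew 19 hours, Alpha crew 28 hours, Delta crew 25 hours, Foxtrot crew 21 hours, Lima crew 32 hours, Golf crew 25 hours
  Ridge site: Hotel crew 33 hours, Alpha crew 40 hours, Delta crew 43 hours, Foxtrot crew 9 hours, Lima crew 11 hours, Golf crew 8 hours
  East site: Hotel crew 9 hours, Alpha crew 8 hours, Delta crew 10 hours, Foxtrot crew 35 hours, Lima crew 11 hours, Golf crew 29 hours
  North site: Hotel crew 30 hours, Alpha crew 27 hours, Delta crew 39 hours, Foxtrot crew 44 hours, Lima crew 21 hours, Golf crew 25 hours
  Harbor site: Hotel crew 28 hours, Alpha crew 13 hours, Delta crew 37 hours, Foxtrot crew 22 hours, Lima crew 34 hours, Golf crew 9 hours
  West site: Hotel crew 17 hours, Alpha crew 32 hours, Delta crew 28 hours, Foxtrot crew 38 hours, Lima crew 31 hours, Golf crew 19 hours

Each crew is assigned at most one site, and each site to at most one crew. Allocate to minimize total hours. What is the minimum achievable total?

This is the linear assignment problem.
Optimal: Hotel crew→West site (17 hours), Alpha crew→East site (8 hours), Delta crew→South site (25 hours), Foxtrot crew→Ridge site (9 hours), Lima crew→North site (21 hours), Golf crew→Harbor site (9 hours) — total 17+8+25+9+21+9 = 89 hours.
Min-entry greedy (repeatedly take the single cheapest remaining cell) gives 112 hours, worse by 23.
Next-best assignment: Hotel crew→West site, Alpha crew→Harbor site, Delta crew→East site, Foxtrot crew→South site, Lima crew→North site, Golf crew→Ridge site = 90 hours.

Minimum total: 89 hours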